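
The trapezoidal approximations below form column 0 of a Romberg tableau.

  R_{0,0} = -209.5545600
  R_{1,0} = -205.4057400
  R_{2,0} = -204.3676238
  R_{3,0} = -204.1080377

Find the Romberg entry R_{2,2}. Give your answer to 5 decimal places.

-204.02150

Richardson extrapolation on the trapezoidal column (denominator 4−1=3):
R_{1,1} = (4·(-205.4057400) − (-209.5545600)) / 3 = -204.0228000
R_{2,1} = -204.3676238 + (-204.3676238 − (-205.4057400))/3 = -204.0215851
R_{2,2} = -204.0215851 + (-204.0215851 − (-204.0228000))/15 = -204.0215041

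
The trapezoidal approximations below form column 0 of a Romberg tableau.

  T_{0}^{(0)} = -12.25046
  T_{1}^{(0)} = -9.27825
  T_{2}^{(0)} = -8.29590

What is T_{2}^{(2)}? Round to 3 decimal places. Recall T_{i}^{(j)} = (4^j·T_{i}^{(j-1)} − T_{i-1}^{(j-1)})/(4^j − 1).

-7.947

Richardson extrapolation on the trapezoidal column (denominator 4−1=3):
T_{1}^{(1)} = -9.27825 + (-9.27825 − (-12.25046))/3 = -8.28751
T_{2}^{(1)} = -8.29590 + (-8.29590 − (-9.27825))/3 = -7.96845
T_{2}^{(2)} = (16·(-7.96845) − (-8.28751)) / 15 = -7.94718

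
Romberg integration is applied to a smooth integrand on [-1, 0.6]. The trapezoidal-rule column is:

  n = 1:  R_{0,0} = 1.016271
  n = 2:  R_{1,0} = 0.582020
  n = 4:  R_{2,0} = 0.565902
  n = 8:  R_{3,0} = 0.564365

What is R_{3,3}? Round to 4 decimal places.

0.5640

Richardson extrapolation on the trapezoidal column (denominator 4−1=3):
R_{1,1} = 0.582020 + (0.582020 − 1.016271)/3 = 0.437270
R_{2,1} = (4·0.565902 − 0.582020) / 3 = 0.560529
R_{3,1} = (4·0.564365 − 0.565902) / 3 = 0.563853
R_{2,2} = 0.560529 + (0.560529 − 0.437270)/15 = 0.568746
R_{3,2} = 0.563853 + (0.563853 − 0.560529)/15 = 0.564075
R_{3,3} = 0.564075 + (0.564075 − 0.568746)/63 = 0.564001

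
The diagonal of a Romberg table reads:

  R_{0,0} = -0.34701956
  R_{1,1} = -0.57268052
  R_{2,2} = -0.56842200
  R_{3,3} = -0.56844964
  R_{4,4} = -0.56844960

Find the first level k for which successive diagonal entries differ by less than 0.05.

k = 2

|R_{1,1} − R_{0,0}| = 0.22566096 ≥ 0.05
|R_{2,2} − R_{1,1}| = 0.00425852 < 0.05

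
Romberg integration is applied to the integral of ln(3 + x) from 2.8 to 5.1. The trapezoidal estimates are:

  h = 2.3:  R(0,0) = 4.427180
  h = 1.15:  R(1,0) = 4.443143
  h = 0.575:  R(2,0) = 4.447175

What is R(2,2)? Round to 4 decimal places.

4.4485

R(1,1) = 4.443143 + (4.443143 − 4.427180)/3 = 4.448464
R(2,1) = 4.447175 + (4.447175 − 4.443143)/3 = 4.448519
R(2,2) = (16·4.448519 − 4.448464) / 15 = 4.448523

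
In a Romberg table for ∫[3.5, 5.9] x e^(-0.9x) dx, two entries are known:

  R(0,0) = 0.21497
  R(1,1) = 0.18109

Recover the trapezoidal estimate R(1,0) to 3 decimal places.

0.190

From R(1,1) = (4·R(1,0) − R(0,0))/3, solve for R(1,0):
4·R(1,0) = 3·0.18109 + 0.21497 = 0.75824
R(1,0) = 0.18956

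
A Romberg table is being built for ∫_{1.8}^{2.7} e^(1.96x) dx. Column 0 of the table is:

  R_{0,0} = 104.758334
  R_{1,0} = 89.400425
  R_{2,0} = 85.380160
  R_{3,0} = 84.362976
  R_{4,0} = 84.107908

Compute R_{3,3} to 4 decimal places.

R_{1,1} = (4·89.400425 − 104.758334) / 3 = 84.281122
R_{2,1} = 85.380160 + (85.380160 − 89.400425)/3 = 84.040072
R_{3,1} = (4·84.362976 − 85.380160) / 3 = 84.023915
R_{2,2} = (16·84.040072 − 84.281122) / 15 = 84.024002
R_{3,2} = (16·84.023915 − 84.040072) / 15 = 84.022838
R_{3,3} = (64·84.022838 − 84.024002) / 63 = 84.022820

84.0228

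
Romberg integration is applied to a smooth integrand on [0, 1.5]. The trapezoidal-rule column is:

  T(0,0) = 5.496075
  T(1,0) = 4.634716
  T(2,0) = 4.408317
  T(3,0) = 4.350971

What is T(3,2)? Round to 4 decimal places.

4.3318

T(2,1) = (4·4.408317 − 4.634716) / 3 = 4.332851
T(3,1) = (4·4.350971 − 4.408317) / 3 = 4.331856
T(3,2) = (16·4.331856 − 4.332851) / 15 = 4.331790
(Column j=1 coincides with Simpson's rule on the same nodes.)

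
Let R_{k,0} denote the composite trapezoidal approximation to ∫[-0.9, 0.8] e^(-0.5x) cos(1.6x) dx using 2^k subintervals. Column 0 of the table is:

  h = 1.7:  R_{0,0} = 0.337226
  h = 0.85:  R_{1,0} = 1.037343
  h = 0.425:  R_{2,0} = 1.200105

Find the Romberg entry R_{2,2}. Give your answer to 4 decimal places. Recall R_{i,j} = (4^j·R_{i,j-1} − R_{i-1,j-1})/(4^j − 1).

1.2533

Richardson extrapolation on the trapezoidal column (denominator 4−1=3):
R_{1,1} = (4·1.037343 − 0.337226) / 3 = 1.270715
R_{2,1} = (4·1.200105 − 1.037343) / 3 = 1.254359
R_{2,2} = 1.254359 + (1.254359 − 1.270715)/15 = 1.253269
(Column j=1 coincides with Simpson's rule on the same nodes.)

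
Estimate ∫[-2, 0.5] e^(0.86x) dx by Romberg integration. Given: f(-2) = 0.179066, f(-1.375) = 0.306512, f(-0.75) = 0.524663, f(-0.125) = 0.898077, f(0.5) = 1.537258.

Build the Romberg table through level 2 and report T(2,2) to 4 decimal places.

1.5794

T(0,0) (trapezoid, 1 panel, h=2.5000): 2.145405
T(1,0) (trapezoid, 2 panels, h=1.2500): 1.728531
T(2,0) (trapezoid, 4 panels, h=0.6250): 1.617134
T(1,1) = 1.728531 + (1.728531 − 2.145405)/3 = 1.589573
T(2,1) = 1.617134 + (1.617134 − 1.728531)/3 = 1.580002
T(2,2) = 1.580002 + (1.580002 − 1.589573)/15 = 1.579364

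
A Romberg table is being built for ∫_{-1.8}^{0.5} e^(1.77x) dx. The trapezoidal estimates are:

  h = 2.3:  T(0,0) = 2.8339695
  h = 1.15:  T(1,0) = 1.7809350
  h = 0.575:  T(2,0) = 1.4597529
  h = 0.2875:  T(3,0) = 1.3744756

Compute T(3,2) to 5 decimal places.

Richardson extrapolation on the trapezoidal column (denominator 4−1=3):
T(2,1) = (4·1.4597529 − 1.7809350) / 3 = 1.3526922
T(3,1) = 1.3744756 + (1.3744756 − 1.4597529)/3 = 1.3460498
T(3,2) = 1.3460498 + (1.3460498 − 1.3526922)/15 = 1.3456070

1.34561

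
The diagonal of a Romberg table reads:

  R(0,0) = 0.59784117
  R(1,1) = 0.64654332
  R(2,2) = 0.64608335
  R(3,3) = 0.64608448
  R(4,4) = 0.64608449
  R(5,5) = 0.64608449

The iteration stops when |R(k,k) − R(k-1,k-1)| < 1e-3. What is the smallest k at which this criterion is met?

k = 2

|R(1,1) − R(0,0)| = 0.04870215 ≥ 1e-3
|R(2,2) − R(1,1)| = 0.00045997 < 1e-3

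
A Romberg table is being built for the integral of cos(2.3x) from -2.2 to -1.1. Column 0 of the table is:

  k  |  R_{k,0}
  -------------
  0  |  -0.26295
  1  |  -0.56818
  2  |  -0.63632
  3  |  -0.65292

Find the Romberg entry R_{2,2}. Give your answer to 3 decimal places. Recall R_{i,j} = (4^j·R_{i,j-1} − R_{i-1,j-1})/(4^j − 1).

Richardson extrapolation on the trapezoidal column (denominator 4−1=3):
R_{1,1} = -0.56818 + (-0.56818 − (-0.26295))/3 = -0.66992
R_{2,1} = -0.63632 + (-0.63632 − (-0.56818))/3 = -0.65903
R_{2,2} = -0.65903 + (-0.65903 − (-0.66992))/15 = -0.65830
(Column j=1 coincides with Simpson's rule on the same nodes.)

-0.658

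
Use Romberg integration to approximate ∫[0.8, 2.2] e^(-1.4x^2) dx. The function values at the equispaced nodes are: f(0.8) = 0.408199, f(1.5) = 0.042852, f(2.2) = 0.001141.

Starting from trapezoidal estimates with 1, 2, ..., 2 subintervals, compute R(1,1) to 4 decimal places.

0.1355

R(0,0) (trapezoid, 1 panel, h=1.4000): 0.286538
R(1,0) (trapezoid, 2 panels, h=0.7000): 0.173265
R(1,1) = 0.173265 + (0.173265 − 0.286538)/3 = 0.135507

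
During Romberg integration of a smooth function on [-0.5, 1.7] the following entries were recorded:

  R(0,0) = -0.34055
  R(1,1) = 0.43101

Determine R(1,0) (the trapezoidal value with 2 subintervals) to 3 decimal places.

0.238

From R(1,1) = (4·R(1,0) − R(0,0))/3, solve for R(1,0):
4·R(1,0) = 3·0.43101 + (-0.34055) = 0.95248
R(1,0) = 0.23812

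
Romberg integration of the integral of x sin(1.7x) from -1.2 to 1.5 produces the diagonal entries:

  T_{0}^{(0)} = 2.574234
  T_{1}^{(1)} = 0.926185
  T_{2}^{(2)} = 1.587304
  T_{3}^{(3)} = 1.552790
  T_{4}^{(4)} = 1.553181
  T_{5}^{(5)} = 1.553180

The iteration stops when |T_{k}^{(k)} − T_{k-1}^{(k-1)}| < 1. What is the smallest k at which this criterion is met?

k = 2

|T_{1}^{(1)} − T_{0}^{(0)}| = 1.648049 ≥ 1
|T_{2}^{(2)} − T_{1}^{(1)}| = 0.661119 < 1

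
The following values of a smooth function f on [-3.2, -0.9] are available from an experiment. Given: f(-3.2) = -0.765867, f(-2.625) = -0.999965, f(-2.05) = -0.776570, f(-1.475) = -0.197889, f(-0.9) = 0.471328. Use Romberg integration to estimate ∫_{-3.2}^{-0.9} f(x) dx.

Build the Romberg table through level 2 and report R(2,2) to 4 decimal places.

-1.2704

R(0,0) (trapezoid, 1 panel, h=2.3000): -0.338720
R(1,0) (trapezoid, 2 panels, h=1.1500): -1.062415
R(2,0) (trapezoid, 4 panels, h=0.5750): -1.219974
R(1,1) = -1.062415 + (-1.062415 − (-0.338720))/3 = -1.303647
R(2,1) = -1.219974 + (-1.219974 − (-1.062415))/3 = -1.272494
R(2,2) = -1.272494 + (-1.272494 − (-1.303647))/15 = -1.270417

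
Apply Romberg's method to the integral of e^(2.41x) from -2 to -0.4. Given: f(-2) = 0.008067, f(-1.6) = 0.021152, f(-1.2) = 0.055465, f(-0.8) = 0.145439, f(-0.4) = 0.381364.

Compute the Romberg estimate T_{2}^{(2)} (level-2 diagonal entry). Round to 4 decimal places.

0.1551

T_{0}^{(0)} (trapezoid, 1 panel, h=1.6000): 0.311545
T_{1}^{(0)} (trapezoid, 2 panels, h=0.8000): 0.200144
T_{2}^{(0)} (trapezoid, 4 panels, h=0.4000): 0.166709
T_{1}^{(1)} = 0.200144 + (0.200144 − 0.311545)/3 = 0.163010
T_{2}^{(1)} = 0.166709 + (0.166709 − 0.200144)/3 = 0.155564
T_{2}^{(2)} = 0.155564 + (0.155564 − 0.163010)/15 = 0.155068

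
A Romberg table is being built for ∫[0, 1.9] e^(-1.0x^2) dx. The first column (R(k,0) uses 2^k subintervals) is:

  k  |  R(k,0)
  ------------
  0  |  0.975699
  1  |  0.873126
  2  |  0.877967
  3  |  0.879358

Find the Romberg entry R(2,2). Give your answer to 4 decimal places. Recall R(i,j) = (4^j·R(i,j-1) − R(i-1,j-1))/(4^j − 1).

0.8823

Richardson extrapolation on the trapezoidal column (denominator 4−1=3):
R(1,1) = 0.873126 + (0.873126 − 0.975699)/3 = 0.838935
R(2,1) = (4·0.877967 − 0.873126) / 3 = 0.879581
R(2,2) = (16·0.879581 − 0.838935) / 15 = 0.882291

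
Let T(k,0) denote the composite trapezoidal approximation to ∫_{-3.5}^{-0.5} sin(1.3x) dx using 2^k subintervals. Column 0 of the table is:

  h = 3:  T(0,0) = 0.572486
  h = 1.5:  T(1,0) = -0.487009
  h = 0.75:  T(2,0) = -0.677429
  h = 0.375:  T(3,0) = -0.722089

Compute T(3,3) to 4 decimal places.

Richardson extrapolation on the trapezoidal column (denominator 4−1=3):
T(1,1) = (4·(-0.487009) − 0.572486) / 3 = -0.840174
T(2,1) = -0.677429 + (-0.677429 − (-0.487009))/3 = -0.740902
T(3,1) = (4·(-0.722089) − (-0.677429)) / 3 = -0.736976
T(2,2) = (16·(-0.740902) − (-0.840174)) / 15 = -0.734284
T(3,2) = (16·(-0.736976) − (-0.740902)) / 15 = -0.736714
T(3,3) = (64·(-0.736714) − (-0.734284)) / 63 = -0.736753

-0.7368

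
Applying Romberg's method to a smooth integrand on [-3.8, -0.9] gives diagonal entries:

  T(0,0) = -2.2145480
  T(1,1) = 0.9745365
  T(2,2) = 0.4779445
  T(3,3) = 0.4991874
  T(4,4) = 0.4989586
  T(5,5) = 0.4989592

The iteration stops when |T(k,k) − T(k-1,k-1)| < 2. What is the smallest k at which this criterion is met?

|T(1,1) − T(0,0)| = 3.1890845 ≥ 2
|T(2,2) − T(1,1)| = 0.4965920 < 2

k = 2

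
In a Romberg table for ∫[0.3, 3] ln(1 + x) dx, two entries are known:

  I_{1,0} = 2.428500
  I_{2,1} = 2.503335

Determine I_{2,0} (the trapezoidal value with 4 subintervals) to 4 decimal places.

2.4846

From I_{2,1} = (4·I_{2,0} − I_{1,0})/3, solve for I_{2,0}:
4·I_{2,0} = 3·2.503335 + 2.428500 = 9.938505
I_{2,0} = 2.484626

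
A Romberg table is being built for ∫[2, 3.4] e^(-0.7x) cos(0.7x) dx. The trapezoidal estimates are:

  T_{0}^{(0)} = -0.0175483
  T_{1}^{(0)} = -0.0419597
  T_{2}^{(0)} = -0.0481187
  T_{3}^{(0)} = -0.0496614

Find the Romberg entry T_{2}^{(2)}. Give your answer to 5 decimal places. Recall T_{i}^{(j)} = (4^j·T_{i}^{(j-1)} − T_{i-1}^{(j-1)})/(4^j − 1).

-0.05018

T_{1}^{(1)} = -0.0419597 + (-0.0419597 − (-0.0175483))/3 = -0.0500968
T_{2}^{(1)} = (4·(-0.0481187) − (-0.0419597)) / 3 = -0.0501717
T_{2}^{(2)} = -0.0501717 + (-0.0501717 − (-0.0500968))/15 = -0.0501767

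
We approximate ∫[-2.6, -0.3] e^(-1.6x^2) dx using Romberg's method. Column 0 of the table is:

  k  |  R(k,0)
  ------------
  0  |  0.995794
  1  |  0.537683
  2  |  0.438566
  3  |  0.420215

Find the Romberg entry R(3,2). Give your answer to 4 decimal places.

Richardson extrapolation on the trapezoidal column (denominator 4−1=3):
R(2,1) = 0.438566 + (0.438566 − 0.537683)/3 = 0.405527
R(3,1) = (4·0.420215 − 0.438566) / 3 = 0.414098
R(3,2) = 0.414098 + (0.414098 − 0.405527)/15 = 0.414669
(Column j=1 coincides with Simpson's rule on the same nodes.)

0.4147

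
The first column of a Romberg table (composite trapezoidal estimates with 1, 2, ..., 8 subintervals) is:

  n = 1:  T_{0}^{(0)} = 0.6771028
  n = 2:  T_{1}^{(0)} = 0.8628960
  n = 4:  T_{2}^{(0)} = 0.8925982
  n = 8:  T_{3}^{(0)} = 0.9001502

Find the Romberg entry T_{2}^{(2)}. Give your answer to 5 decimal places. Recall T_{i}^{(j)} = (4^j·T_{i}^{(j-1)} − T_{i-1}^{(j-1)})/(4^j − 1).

Richardson extrapolation on the trapezoidal column (denominator 4−1=3):
T_{1}^{(1)} = (4·0.8628960 − 0.6771028) / 3 = 0.9248271
T_{2}^{(1)} = 0.8925982 + (0.8925982 − 0.8628960)/3 = 0.9024989
T_{2}^{(2)} = 0.9024989 + (0.9024989 − 0.9248271)/15 = 0.9010104
(Column j=1 coincides with Simpson's rule on the same nodes.)

0.90101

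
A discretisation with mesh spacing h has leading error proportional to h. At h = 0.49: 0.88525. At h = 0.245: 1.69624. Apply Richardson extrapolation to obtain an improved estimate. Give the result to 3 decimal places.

The leading error scales as h; refining by a factor of 2 reduces it by 2^1 = 2.
Extrapolated value = (2·A(h/2) − A(h)) / (2 − 1)
= (2·1.69624 − 0.88525) / 1
= 2.50723 / 1 = 2.50723

2.507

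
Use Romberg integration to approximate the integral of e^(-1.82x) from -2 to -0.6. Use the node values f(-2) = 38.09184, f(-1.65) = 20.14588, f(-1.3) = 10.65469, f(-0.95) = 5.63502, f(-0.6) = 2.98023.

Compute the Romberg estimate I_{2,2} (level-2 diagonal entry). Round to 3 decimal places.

I_{0,0} (trapezoid, 1 panel, h=1.4000): 28.75045
I_{1,0} (trapezoid, 2 panels, h=0.7000): 21.83351
I_{2,0} (trapezoid, 4 panels, h=0.3500): 19.94007
I_{1,1} = 21.83351 + (21.83351 − 28.75045)/3 = 19.52786
I_{2,1} = 19.94007 + (19.94007 − 21.83351)/3 = 19.30892
I_{2,2} = 19.30892 + (19.30892 − 19.52786)/15 = 19.29432

19.294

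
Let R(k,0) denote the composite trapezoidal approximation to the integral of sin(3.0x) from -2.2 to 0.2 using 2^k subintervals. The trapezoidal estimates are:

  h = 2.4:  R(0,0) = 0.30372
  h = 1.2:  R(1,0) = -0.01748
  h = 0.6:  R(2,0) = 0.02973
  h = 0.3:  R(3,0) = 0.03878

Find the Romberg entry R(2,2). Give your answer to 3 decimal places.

0.057

Richardson extrapolation on the trapezoidal column (denominator 4−1=3):
R(1,1) = -0.01748 + (-0.01748 − 0.30372)/3 = -0.12455
R(2,1) = (4·0.02973 − (-0.01748)) / 3 = 0.04547
R(2,2) = (16·0.04547 − (-0.12455)) / 15 = 0.05680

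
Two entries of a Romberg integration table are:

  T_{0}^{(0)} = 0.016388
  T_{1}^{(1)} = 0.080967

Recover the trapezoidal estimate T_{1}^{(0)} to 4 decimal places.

0.0648

From T_{1}^{(1)} = (4·T_{1}^{(0)} − T_{0}^{(0)})/3, solve for T_{1}^{(0)}:
4·T_{1}^{(0)} = 3·0.080967 + 0.016388 = 0.259289
T_{1}^{(0)} = 0.064822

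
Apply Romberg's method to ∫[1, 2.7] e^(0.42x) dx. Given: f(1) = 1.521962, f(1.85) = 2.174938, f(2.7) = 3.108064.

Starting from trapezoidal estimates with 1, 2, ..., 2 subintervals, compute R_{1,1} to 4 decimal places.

R_{0,0} (trapezoid, 1 panel, h=1.7000): 3.935522
R_{1,0} (trapezoid, 2 panels, h=0.8500): 3.816458
R_{1,1} = 3.816458 + (3.816458 − 3.935522)/3 = 3.776770

3.7768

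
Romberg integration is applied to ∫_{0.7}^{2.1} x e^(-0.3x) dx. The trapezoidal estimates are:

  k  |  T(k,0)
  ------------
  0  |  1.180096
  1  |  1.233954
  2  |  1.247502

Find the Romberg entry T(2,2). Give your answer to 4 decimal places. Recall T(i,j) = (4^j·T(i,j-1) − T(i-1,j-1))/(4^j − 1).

1.2520

Richardson extrapolation on the trapezoidal column (denominator 4−1=3):
T(1,1) = 1.233954 + (1.233954 − 1.180096)/3 = 1.251907
T(2,1) = (4·1.247502 − 1.233954) / 3 = 1.252018
T(2,2) = (16·1.252018 − 1.251907) / 15 = 1.252025
(Column j=1 coincides with Simpson's rule on the same nodes.)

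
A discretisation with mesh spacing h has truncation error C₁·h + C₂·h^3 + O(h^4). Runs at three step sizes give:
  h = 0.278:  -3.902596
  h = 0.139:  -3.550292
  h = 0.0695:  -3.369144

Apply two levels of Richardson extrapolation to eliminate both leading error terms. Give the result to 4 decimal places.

-3.1866

First eliminate the h term (factor 2^1 = 2):
  B₁ = (2·(-3.550292) − (-3.902596))/1 = -3.197988
  B₂ = (2·(-3.369144) − (-3.550292))/1 = -3.187996
Then eliminate the h^3 term (factor 2^3 = 8):
  (8·(-3.187996) − (-3.197988))/7 = -3.186569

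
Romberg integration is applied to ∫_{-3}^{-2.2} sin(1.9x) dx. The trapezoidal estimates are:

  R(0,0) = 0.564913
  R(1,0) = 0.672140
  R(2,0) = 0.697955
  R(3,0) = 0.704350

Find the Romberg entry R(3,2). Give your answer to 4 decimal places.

0.7065

R(2,1) = (4·0.697955 − 0.672140) / 3 = 0.706560
R(3,1) = (4·0.704350 − 0.697955) / 3 = 0.706482
R(3,2) = 0.706482 + (0.706482 − 0.706560)/15 = 0.706477
(Column j=1 coincides with Simpson's rule on the same nodes.)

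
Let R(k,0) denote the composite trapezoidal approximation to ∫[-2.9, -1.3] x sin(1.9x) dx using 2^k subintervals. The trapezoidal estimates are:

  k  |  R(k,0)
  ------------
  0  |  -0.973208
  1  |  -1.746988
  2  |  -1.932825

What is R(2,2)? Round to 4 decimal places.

-1.9941

Richardson extrapolation on the trapezoidal column (denominator 4−1=3):
R(1,1) = -1.746988 + (-1.746988 − (-0.973208))/3 = -2.004915
R(2,1) = -1.932825 + (-1.932825 − (-1.746988))/3 = -1.994771
R(2,2) = -1.994771 + (-1.994771 − (-2.004915))/15 = -1.994095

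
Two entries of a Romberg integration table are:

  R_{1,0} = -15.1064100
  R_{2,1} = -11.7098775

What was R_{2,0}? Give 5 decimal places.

From R_{2,1} = (4·R_{2,0} − R_{1,0})/3, solve for R_{2,0}:
4·R_{2,0} = 3·(-11.7098775) + (-15.1064100) = -50.2360425
R_{2,0} = -12.5590106

-12.55901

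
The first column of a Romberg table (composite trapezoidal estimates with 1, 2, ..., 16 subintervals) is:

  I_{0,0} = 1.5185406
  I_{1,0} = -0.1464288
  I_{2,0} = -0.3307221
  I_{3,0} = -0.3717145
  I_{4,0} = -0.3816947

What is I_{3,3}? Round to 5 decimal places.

-0.38514

Richardson extrapolation on the trapezoidal column (denominator 4−1=3):
I_{1,1} = -0.1464288 + (-0.1464288 − 1.5185406)/3 = -0.7014186
I_{2,1} = -0.3307221 + (-0.3307221 − (-0.1464288))/3 = -0.3921532
I_{3,1} = (4·(-0.3717145) − (-0.3307221)) / 3 = -0.3853786
I_{2,2} = -0.3921532 + (-0.3921532 − (-0.7014186))/15 = -0.3715355
I_{3,2} = (16·(-0.3853786) − (-0.3921532)) / 15 = -0.3849270
I_{3,3} = (64·(-0.3849270) − (-0.3715355)) / 63 = -0.3851396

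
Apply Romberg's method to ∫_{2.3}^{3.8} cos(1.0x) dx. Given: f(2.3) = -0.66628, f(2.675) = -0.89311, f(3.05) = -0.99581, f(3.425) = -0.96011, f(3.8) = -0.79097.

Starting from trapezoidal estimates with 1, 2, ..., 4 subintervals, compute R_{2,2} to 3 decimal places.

-1.358

R_{0,0} (trapezoid, 1 panel, h=1.5000): -1.09294
R_{1,0} (trapezoid, 2 panels, h=0.7500): -1.29333
R_{2,0} (trapezoid, 4 panels, h=0.3750): -1.34162
R_{1,1} = -1.29333 + (-1.29333 − (-1.09294))/3 = -1.36013
R_{2,1} = -1.34162 + (-1.34162 − (-1.29333))/3 = -1.35772
R_{2,2} = -1.35772 + (-1.35772 − (-1.36013))/15 = -1.35756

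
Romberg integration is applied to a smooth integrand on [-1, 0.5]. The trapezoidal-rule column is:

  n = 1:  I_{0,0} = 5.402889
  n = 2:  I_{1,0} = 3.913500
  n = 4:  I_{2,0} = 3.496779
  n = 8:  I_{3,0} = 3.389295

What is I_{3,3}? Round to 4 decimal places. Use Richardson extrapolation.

3.3532

Richardson extrapolation on the trapezoidal column (denominator 4−1=3):
I_{1,1} = 3.913500 + (3.913500 − 5.402889)/3 = 3.417037
I_{2,1} = (4·3.496779 − 3.913500) / 3 = 3.357872
I_{3,1} = 3.389295 + (3.389295 − 3.496779)/3 = 3.353467
I_{2,2} = 3.357872 + (3.357872 − 3.417037)/15 = 3.353928
I_{3,2} = (16·3.353467 − 3.357872) / 15 = 3.353173
I_{3,3} = (64·3.353173 − 3.353928) / 63 = 3.353161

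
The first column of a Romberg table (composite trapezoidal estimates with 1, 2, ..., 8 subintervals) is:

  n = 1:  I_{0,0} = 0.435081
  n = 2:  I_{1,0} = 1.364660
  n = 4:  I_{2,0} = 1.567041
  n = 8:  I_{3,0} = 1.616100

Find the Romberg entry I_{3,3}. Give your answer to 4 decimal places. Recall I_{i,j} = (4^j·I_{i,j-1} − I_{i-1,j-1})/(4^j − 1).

I_{1,1} = 1.364660 + (1.364660 − 0.435081)/3 = 1.674520
I_{2,1} = 1.567041 + (1.567041 − 1.364660)/3 = 1.634501
I_{3,1} = 1.616100 + (1.616100 − 1.567041)/3 = 1.632453
I_{2,2} = (16·1.634501 − 1.674520) / 15 = 1.631833
I_{3,2} = 1.632453 + (1.632453 − 1.634501)/15 = 1.632316
I_{3,3} = (64·1.632316 − 1.631833) / 63 = 1.632324

1.6323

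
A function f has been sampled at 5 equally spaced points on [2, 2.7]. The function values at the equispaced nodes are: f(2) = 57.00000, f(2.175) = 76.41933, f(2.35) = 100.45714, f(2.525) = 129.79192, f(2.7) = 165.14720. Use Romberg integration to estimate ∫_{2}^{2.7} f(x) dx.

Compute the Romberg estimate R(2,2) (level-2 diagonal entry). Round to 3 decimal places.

R(0,0) (trapezoid, 1 panel, h=0.7000): 77.75152
R(1,0) (trapezoid, 2 panels, h=0.3500): 74.03576
R(2,0) (trapezoid, 4 panels, h=0.1750): 73.10485
R(1,1) = 74.03576 + (74.03576 − 77.75152)/3 = 72.79717
R(2,1) = 73.10485 + (73.10485 − 74.03576)/3 = 72.79455
R(2,2) = 72.79455 + (72.79455 − 72.79717)/15 = 72.79438

72.794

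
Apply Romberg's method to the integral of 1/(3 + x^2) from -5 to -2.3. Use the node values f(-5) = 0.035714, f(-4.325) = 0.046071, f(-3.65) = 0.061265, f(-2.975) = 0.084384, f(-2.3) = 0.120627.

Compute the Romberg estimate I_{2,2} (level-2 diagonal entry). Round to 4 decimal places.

I_{0,0} (trapezoid, 1 panel, h=2.7000): 0.211060
I_{1,0} (trapezoid, 2 panels, h=1.3500): 0.188238
I_{2,0} (trapezoid, 4 panels, h=0.6750): 0.182176
I_{1,1} = 0.188238 + (0.188238 − 0.211060)/3 = 0.180631
I_{2,1} = 0.182176 + (0.182176 − 0.188238)/3 = 0.180155
I_{2,2} = 0.180155 + (0.180155 − 0.180631)/15 = 0.180123

0.1801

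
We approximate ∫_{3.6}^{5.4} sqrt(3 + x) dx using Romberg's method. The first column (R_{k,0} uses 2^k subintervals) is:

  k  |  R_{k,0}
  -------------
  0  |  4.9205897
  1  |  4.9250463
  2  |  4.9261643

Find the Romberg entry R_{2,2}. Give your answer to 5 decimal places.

4.92654

Richardson extrapolation on the trapezoidal column (denominator 4−1=3):
R_{1,1} = (4·4.9250463 − 4.9205897) / 3 = 4.9265318
R_{2,1} = 4.9261643 + (4.9261643 − 4.9250463)/3 = 4.9265370
R_{2,2} = (16·4.9265370 − 4.9265318) / 15 = 4.9265373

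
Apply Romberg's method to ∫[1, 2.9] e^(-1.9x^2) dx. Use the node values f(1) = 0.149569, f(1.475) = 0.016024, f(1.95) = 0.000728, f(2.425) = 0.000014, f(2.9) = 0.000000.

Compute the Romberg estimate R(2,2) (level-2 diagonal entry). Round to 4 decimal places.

0.0331

R(0,0) (trapezoid, 1 panel, h=1.9000): 0.142091
R(1,0) (trapezoid, 2 panels, h=0.9500): 0.071737
R(2,0) (trapezoid, 4 panels, h=0.4750): 0.043486
R(1,1) = 0.071737 + (0.071737 − 0.142091)/3 = 0.048286
R(2,1) = 0.043486 + (0.043486 − 0.071737)/3 = 0.034069
R(2,2) = 0.034069 + (0.034069 − 0.048286)/15 = 0.033121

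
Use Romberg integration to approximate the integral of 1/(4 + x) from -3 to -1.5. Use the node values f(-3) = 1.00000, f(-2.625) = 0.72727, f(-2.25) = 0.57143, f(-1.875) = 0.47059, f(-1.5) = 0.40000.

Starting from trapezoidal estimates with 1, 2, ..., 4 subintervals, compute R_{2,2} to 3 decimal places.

0.916

R_{0,0} (trapezoid, 1 panel, h=1.5000): 1.05000
R_{1,0} (trapezoid, 2 panels, h=0.7500): 0.95357
R_{2,0} (trapezoid, 4 panels, h=0.3750): 0.92598
R_{1,1} = 0.95357 + (0.95357 − 1.05000)/3 = 0.92143
R_{2,1} = 0.92598 + (0.92598 − 0.95357)/3 = 0.91678
R_{2,2} = 0.91678 + (0.91678 − 0.92143)/15 = 0.91647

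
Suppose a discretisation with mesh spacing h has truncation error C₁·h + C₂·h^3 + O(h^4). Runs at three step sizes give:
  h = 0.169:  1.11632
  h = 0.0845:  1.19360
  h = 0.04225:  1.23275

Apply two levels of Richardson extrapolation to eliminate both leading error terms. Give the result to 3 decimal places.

First eliminate the h term (factor 2^1 = 2):
  B₁ = (2·1.19360 − 1.11632)/1 = 1.27088
  B₂ = (2·1.23275 − 1.19360)/1 = 1.27190
Then eliminate the h^3 term (factor 2^3 = 8):
  (8·1.27190 − 1.27088)/7 = 1.27205

1.272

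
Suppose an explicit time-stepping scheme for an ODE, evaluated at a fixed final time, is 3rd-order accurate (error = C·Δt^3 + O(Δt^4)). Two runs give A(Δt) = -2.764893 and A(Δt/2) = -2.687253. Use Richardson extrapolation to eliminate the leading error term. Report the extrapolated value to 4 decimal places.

Extrapolated value = (8·A(Δt/2) − A(Δt)) / (8 − 1)
= (8·(-2.687253) − (-2.764893)) / 7
= -18.733131 / 7 = -2.676162

-2.6762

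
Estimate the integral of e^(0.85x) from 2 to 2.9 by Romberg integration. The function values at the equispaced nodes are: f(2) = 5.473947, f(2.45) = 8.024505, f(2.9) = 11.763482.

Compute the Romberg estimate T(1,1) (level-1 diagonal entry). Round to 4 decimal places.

T(0,0) (trapezoid, 1 panel, h=0.9000): 7.756843
T(1,0) (trapezoid, 2 panels, h=0.4500): 7.489449
T(1,1) = 7.489449 + (7.489449 − 7.756843)/3 = 7.400318

7.4003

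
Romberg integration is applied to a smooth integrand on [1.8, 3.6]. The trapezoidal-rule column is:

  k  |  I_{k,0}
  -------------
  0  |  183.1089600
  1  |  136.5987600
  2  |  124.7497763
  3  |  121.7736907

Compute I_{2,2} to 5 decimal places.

120.78043

I_{1,1} = 136.5987600 + (136.5987600 − 183.1089600)/3 = 121.0953600
I_{2,1} = 124.7497763 + (124.7497763 − 136.5987600)/3 = 120.8001151
I_{2,2} = (16·120.8001151 − 121.0953600) / 15 = 120.7804321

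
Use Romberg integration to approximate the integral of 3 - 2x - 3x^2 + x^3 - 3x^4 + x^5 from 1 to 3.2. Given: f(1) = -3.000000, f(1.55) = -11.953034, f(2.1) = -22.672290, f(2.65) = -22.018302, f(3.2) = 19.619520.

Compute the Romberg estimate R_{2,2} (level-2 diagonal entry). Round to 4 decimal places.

-30.3799

R_{0,0} (trapezoid, 1 panel, h=2.2000): 18.281472
R_{1,0} (trapezoid, 2 panels, h=1.1000): -15.798783
R_{2,0} (trapezoid, 4 panels, h=0.5500): -26.583626
R_{1,1} = -15.798783 + (-15.798783 − 18.281472)/3 = -27.158868
R_{2,1} = -26.583626 + (-26.583626 − (-15.798783))/3 = -30.178574
R_{2,2} = -30.178574 + (-30.178574 − (-27.158868))/15 = -30.379888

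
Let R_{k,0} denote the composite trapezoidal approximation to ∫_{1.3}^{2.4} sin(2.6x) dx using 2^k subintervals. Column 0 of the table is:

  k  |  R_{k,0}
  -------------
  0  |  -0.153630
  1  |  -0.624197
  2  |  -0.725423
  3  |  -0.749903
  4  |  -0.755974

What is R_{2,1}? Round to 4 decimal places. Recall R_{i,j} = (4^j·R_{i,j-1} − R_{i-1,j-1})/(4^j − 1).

R_{2,1} = (4·(-0.725423) − (-0.624197)) / 3 = -0.759165

-0.7592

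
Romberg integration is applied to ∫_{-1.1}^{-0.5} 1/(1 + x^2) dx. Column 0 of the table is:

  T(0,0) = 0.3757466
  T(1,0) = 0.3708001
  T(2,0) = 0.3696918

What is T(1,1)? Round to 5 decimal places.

0.36915

Richardson extrapolation on the trapezoidal column (denominator 4−1=3):
T(1,1) = 0.3708001 + (0.3708001 − 0.3757466)/3 = 0.3691513
(Column j=1 coincides with Simpson's rule on the same nodes.)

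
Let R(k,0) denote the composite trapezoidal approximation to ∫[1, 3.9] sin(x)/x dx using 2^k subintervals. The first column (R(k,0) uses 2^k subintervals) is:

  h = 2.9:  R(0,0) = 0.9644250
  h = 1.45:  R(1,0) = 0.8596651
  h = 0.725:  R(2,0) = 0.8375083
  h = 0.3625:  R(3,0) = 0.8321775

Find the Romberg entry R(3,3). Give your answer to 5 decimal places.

R(1,1) = (4·0.8596651 − 0.9644250) / 3 = 0.8247451
R(2,1) = (4·0.8375083 − 0.8596651) / 3 = 0.8301227
R(3,1) = (4·0.8321775 − 0.8375083) / 3 = 0.8304006
R(2,2) = (16·0.8301227 − 0.8247451) / 15 = 0.8304812
R(3,2) = (16·0.8304006 − 0.8301227) / 15 = 0.8304191
R(3,3) = (64·0.8304191 − 0.8304812) / 63 = 0.8304181

0.83042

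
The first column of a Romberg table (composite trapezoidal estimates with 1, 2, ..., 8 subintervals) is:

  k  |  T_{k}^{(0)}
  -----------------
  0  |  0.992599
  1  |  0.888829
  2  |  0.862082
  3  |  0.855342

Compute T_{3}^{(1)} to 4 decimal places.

Richardson extrapolation on the trapezoidal column (denominator 4−1=3):
T_{3}^{(1)} = (4·0.855342 − 0.862082) / 3 = 0.853095

0.8531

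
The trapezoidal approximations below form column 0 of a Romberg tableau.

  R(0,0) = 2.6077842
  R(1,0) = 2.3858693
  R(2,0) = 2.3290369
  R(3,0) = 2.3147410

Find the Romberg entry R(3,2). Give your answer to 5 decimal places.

R(2,1) = 2.3290369 + (2.3290369 − 2.3858693)/3 = 2.3100928
R(3,1) = (4·2.3147410 − 2.3290369) / 3 = 2.3099757
R(3,2) = (16·2.3099757 − 2.3100928) / 15 = 2.3099679

2.30997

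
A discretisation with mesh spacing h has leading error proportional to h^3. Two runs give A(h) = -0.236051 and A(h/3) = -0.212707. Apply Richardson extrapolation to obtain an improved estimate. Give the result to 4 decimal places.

-0.2118

The leading error scales as h^3; refining by a factor of 3 reduces it by 3^3 = 27.
Extrapolated value = (27·A(h/3) − A(h)) / (27 − 1)
= (27·(-0.212707) − (-0.236051)) / 26
= -5.507038 / 26 = -0.211809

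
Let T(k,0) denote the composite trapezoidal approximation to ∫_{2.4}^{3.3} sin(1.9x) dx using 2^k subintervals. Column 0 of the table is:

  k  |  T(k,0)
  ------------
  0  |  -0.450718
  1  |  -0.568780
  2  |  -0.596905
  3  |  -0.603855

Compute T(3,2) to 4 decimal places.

-0.6062

T(2,1) = (4·(-0.596905) − (-0.568780)) / 3 = -0.606280
T(3,1) = -0.603855 + (-0.603855 − (-0.596905))/3 = -0.606172
T(3,2) = (16·(-0.606172) − (-0.606280)) / 15 = -0.606165
(Column j=1 coincides with Simpson's rule on the same nodes.)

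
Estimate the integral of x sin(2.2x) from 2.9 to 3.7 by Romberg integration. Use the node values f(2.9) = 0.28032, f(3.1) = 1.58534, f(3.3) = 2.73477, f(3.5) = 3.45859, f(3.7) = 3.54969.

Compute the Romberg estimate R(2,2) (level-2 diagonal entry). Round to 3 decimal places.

1.965

R(0,0) (trapezoid, 1 panel, h=0.8000): 1.53200
R(1,0) (trapezoid, 2 panels, h=0.4000): 1.85991
R(2,0) (trapezoid, 4 panels, h=0.2000): 1.93874
R(1,1) = 1.85991 + (1.85991 − 1.53200)/3 = 1.96921
R(2,1) = 1.93874 + (1.93874 − 1.85991)/3 = 1.96502
R(2,2) = 1.96502 + (1.96502 − 1.96921)/15 = 1.96474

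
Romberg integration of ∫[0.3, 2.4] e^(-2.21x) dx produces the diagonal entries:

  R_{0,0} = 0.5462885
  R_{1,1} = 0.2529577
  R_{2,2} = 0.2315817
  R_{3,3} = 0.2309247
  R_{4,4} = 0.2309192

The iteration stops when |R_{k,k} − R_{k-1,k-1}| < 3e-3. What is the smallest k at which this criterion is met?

k = 3

|R_{1,1} − R_{0,0}| = 0.2933308 ≥ 3e-3
|R_{2,2} − R_{1,1}| = 0.0213760 ≥ 3e-3
|R_{3,3} − R_{2,2}| = 0.0006570 < 3e-3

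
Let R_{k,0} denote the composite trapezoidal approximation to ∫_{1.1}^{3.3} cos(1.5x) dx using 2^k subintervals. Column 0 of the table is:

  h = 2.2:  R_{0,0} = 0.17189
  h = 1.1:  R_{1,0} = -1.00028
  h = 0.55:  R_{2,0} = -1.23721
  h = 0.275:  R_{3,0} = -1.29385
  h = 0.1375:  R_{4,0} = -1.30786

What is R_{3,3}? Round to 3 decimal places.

-1.313

R_{1,1} = (4·(-1.00028) − 0.17189) / 3 = -1.39100
R_{2,1} = (4·(-1.23721) − (-1.00028)) / 3 = -1.31619
R_{3,1} = (4·(-1.29385) − (-1.23721)) / 3 = -1.31273
R_{2,2} = (16·(-1.31619) − (-1.39100)) / 15 = -1.31120
R_{3,2} = -1.31273 + (-1.31273 − (-1.31619))/15 = -1.31250
R_{3,3} = -1.31250 + (-1.31250 − (-1.31120))/63 = -1.31252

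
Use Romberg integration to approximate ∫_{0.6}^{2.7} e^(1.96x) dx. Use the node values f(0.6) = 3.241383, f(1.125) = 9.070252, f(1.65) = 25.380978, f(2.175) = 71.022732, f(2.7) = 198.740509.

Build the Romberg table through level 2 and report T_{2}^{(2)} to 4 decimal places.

T_{0}^{(0)} (trapezoid, 1 panel, h=2.1000): 212.080987
T_{1}^{(0)} (trapezoid, 2 panels, h=1.0500): 132.690520
T_{2}^{(0)} (trapezoid, 4 panels, h=0.5250): 108.394077
T_{1}^{(1)} = 132.690520 + (132.690520 − 212.080987)/3 = 106.227031
T_{2}^{(1)} = 108.394077 + (108.394077 − 132.690520)/3 = 100.295263
T_{2}^{(2)} = 100.295263 + (100.295263 − 106.227031)/15 = 99.899812

99.8998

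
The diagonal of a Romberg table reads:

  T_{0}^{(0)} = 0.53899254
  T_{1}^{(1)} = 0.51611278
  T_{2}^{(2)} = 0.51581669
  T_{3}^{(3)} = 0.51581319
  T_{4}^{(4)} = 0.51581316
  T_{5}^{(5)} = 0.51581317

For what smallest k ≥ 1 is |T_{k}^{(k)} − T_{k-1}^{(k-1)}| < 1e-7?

k = 4

|T_{1}^{(1)} − T_{0}^{(0)}| = 0.02287976 ≥ 1e-7
|T_{2}^{(2)} − T_{1}^{(1)}| = 0.00029609 ≥ 1e-7
|T_{3}^{(3)} − T_{2}^{(2)}| = 0.00000350 ≥ 1e-7
|T_{4}^{(4)} − T_{3}^{(3)}| = 0.00000003 < 1e-7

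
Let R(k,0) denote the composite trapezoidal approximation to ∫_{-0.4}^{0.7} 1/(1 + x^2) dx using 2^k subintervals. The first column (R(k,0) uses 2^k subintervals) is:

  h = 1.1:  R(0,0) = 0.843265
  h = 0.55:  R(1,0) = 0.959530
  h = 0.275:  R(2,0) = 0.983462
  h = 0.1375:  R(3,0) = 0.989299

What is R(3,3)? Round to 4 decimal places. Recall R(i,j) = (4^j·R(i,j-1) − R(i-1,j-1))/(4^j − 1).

0.9912

R(1,1) = (4·0.959530 − 0.843265) / 3 = 0.998285
R(2,1) = (4·0.983462 − 0.959530) / 3 = 0.991439
R(3,1) = 0.989299 + (0.989299 − 0.983462)/3 = 0.991245
R(2,2) = 0.991439 + (0.991439 − 0.998285)/15 = 0.990983
R(3,2) = 0.991245 + (0.991245 − 0.991439)/15 = 0.991232
R(3,3) = 0.991232 + (0.991232 − 0.990983)/63 = 0.991236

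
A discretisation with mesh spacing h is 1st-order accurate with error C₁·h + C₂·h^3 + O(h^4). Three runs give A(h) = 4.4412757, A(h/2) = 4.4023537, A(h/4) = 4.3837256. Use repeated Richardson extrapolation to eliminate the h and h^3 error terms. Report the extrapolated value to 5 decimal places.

4.36534

First eliminate the h term (factor 2^1 = 2):
  B₁ = (2·4.4023537 − 4.4412757)/1 = 4.3634317
  B₂ = (2·4.3837256 − 4.4023537)/1 = 4.3650975
Then eliminate the h^3 term (factor 2^3 = 8):
  (8·4.3650975 − 4.3634317)/7 = 4.3653355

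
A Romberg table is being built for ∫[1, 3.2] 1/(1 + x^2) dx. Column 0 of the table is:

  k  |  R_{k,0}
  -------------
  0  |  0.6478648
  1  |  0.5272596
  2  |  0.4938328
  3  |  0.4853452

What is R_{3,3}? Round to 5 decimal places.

Richardson extrapolation on the trapezoidal column (denominator 4−1=3):
R_{1,1} = 0.5272596 + (0.5272596 − 0.6478648)/3 = 0.4870579
R_{2,1} = 0.4938328 + (0.4938328 − 0.5272596)/3 = 0.4826905
R_{3,1} = 0.4853452 + (0.4853452 − 0.4938328)/3 = 0.4825160
R_{2,2} = 0.4826905 + (0.4826905 − 0.4870579)/15 = 0.4823993
R_{3,2} = (16·0.4825160 − 0.4826905) / 15 = 0.4825044
R_{3,3} = 0.4825044 + (0.4825044 − 0.4823993)/63 = 0.4825061

0.48251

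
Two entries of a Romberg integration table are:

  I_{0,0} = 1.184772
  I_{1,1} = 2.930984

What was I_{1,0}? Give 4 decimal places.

2.4944

From I_{1,1} = (4·I_{1,0} − I_{0,0})/3, solve for I_{1,0}:
4·I_{1,0} = 3·2.930984 + 1.184772 = 9.977724
I_{1,0} = 2.494431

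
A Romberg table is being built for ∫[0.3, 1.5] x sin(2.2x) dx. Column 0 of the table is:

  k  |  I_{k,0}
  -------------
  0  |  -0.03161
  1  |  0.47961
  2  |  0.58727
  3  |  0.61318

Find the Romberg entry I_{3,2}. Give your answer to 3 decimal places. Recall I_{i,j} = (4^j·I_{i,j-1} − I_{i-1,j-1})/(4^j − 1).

0.622

I_{2,1} = (4·0.58727 − 0.47961) / 3 = 0.62316
I_{3,1} = (4·0.61318 − 0.58727) / 3 = 0.62182
I_{3,2} = 0.62182 + (0.62182 − 0.62316)/15 = 0.62173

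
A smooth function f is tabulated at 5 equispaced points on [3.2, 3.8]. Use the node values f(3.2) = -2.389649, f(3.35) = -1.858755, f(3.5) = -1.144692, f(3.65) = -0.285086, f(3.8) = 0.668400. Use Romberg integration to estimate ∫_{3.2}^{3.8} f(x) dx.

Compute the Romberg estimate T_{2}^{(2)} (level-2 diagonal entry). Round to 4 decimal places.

-0.6293

T_{0}^{(0)} (trapezoid, 1 panel, h=0.6000): -0.516375
T_{1}^{(0)} (trapezoid, 2 panels, h=0.3000): -0.601595
T_{2}^{(0)} (trapezoid, 4 panels, h=0.1500): -0.622374
T_{1}^{(1)} = -0.601595 + (-0.601595 − (-0.516375))/3 = -0.630002
T_{2}^{(1)} = -0.622374 + (-0.622374 − (-0.601595))/3 = -0.629300
T_{2}^{(2)} = -0.629300 + (-0.629300 − (-0.630002))/15 = -0.629253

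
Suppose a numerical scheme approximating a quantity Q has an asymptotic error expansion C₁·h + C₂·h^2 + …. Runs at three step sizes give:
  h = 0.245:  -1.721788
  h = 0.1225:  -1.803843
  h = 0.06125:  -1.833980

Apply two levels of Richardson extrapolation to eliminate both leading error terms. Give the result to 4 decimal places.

First eliminate the h term (factor 2^1 = 2):
  B₁ = (2·(-1.803843) − (-1.721788))/1 = -1.885898
  B₂ = (2·(-1.833980) − (-1.803843))/1 = -1.864117
Then eliminate the h^2 term (factor 2^2 = 4):
  (4·(-1.864117) − (-1.885898))/3 = -1.856857

-1.8569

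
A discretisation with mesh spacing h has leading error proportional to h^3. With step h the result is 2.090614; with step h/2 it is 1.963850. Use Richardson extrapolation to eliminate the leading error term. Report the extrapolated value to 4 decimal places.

1.9457

The leading error scales as h^3; refining by a factor of 2 reduces it by 2^3 = 8.
Extrapolated value = (8·A(h/2) − A(h)) / (8 − 1)
= (8·1.963850 − 2.090614) / 7
= 13.620186 / 7 = 1.945741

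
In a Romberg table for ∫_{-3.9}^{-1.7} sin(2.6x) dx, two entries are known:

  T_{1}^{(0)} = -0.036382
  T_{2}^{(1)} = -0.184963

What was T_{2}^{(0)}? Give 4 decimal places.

From T_{2}^{(1)} = (4·T_{2}^{(0)} − T_{1}^{(0)})/3, solve for T_{2}^{(0)}:
4·T_{2}^{(0)} = 3·(-0.184963) + (-0.036382) = -0.591271
T_{2}^{(0)} = -0.147818

-0.1478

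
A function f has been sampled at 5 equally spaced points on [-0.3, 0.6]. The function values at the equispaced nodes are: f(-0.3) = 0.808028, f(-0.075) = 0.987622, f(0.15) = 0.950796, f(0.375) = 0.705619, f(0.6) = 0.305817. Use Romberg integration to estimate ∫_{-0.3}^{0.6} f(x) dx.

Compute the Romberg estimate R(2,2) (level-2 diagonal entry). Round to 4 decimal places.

R(0,0) (trapezoid, 1 panel, h=0.9000): 0.501230
R(1,0) (trapezoid, 2 panels, h=0.4500): 0.678473
R(2,0) (trapezoid, 4 panels, h=0.2250): 0.720216
R(1,1) = 0.678473 + (0.678473 − 0.501230)/3 = 0.737554
R(2,1) = 0.720216 + (0.720216 − 0.678473)/3 = 0.734130
R(2,2) = 0.734130 + (0.734130 − 0.737554)/15 = 0.733902

0.7339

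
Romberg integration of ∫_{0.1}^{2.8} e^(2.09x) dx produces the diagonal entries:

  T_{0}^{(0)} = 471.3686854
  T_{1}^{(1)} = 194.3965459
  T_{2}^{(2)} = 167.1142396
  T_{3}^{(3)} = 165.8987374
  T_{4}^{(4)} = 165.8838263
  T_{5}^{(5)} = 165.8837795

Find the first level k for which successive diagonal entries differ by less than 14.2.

k = 3

|T_{1}^{(1)} − T_{0}^{(0)}| = 276.9721395 ≥ 14.2
|T_{2}^{(2)} − T_{1}^{(1)}| = 27.2823063 ≥ 14.2
|T_{3}^{(3)} − T_{2}^{(2)}| = 1.2155022 < 14.2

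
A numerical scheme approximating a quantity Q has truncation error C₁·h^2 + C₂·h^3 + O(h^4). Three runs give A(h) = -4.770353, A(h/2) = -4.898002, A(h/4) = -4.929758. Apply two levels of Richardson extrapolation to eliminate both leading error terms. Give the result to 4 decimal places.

First eliminate the h^2 term (factor 2^2 = 4):
  B₁ = (4·(-4.898002) − (-4.770353))/3 = -4.940552
  B₂ = (4·(-4.929758) − (-4.898002))/3 = -4.940343
Then eliminate the h^3 term (factor 2^3 = 8):
  (8·(-4.940343) − (-4.940552))/7 = -4.940313

-4.9403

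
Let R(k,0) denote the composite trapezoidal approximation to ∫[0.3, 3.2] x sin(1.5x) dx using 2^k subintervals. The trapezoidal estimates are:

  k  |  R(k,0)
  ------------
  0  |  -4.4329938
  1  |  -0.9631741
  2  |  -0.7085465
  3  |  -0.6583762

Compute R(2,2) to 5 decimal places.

-0.67814

R(1,1) = -0.9631741 + (-0.9631741 − (-4.4329938))/3 = 0.1934325
R(2,1) = -0.7085465 + (-0.7085465 − (-0.9631741))/3 = -0.6236706
R(2,2) = -0.6236706 + (-0.6236706 − 0.1934325)/15 = -0.6781441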